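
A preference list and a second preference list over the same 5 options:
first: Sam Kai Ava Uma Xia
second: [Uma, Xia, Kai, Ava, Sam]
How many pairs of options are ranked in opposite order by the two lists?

8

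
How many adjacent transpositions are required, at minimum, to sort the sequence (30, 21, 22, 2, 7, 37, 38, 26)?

Minimum adjacent swaps = number of inversions (each swap of adjacent out-of-order elements removes one inversion and no swap can remove more).
Count inversions — for each element, later elements that are smaller:
30: 21, 22, 2, 7, 26 → 5
21: 2, 7 → 2
22: 2, 7 → 2
2: none → 0
7: none → 0
37: 26 → 1
38: 26 → 1
26: none → 0
Total inversions: 5 + 2 + 2 + 0 + 0 + 1 + 1 + 0 = 11

11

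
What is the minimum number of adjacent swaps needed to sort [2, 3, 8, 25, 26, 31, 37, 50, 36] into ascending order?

Minimum adjacent swaps = number of inversions (each swap of adjacent out-of-order elements removes one inversion and no swap can remove more).
Count inversions — for each element, later elements that are smaller:
2: none → 0
3: none → 0
8: none → 0
25: none → 0
26: none → 0
31: none → 0
37: 36 → 1
50: 36 → 1
36: none → 0
Total inversions: 0 + 0 + 0 + 0 + 0 + 0 + 1 + 1 + 0 = 2

2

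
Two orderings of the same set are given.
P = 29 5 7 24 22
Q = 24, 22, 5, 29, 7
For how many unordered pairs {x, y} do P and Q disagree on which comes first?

Assign each item its position (1..5) in the first ordering, then rewrite the second ordering as that position sequence:
positions: 29→1, 5→2, 7→3, 24→4, 22→5
second ordering as positions: [4, 5, 2, 1, 3]
Discordant pairs = inversions in this position sequence.
4: 2, 1, 3 → 3
5: 2, 1, 3 → 3
2: 1 → 1
1: 0
3: 0
Total: 3 + 3 + 1 + 0 + 0 = 7

7 disagreeing pairs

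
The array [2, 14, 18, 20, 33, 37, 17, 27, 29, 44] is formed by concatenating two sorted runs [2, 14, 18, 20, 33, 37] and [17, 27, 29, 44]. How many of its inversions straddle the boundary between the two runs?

8 cross-inversions

For each element r of the right run, count left-run elements greater than r:
r = 17: 18, 20, 33, 37 → 4
r = 27: 33, 37 → 2
r = 29: 33, 37 → 2
r = 44: none → 0
Cross-inversions: 4 + 2 + 2 + 0 = 8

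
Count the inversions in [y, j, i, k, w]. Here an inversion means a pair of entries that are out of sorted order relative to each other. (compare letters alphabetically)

Sweep left to right; for each value list the smaller values that follow it:
y → j, i, k, w → 4
j → i → 1
i → none → 0
k → none → 0
w → none → 0
Sum: 4 + 1 + 0 + 0 + 0 = 5

5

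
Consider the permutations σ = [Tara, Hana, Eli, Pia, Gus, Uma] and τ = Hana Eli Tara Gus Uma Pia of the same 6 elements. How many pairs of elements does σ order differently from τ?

Assign each item its position (1..6) in the first ordering, then rewrite the second ordering as that position sequence:
positions: Tara→1, Hana→2, Eli→3, Pia→4, Gus→5, Uma→6
second ordering as positions: [2, 3, 1, 5, 6, 4]
Discordant pairs = inversions in this position sequence.
2: 1 → 1
3: 1 → 1
1: 0
5: 4 → 1
6: 4 → 1
4: 0
Total: 1 + 1 + 0 + 1 + 1 + 0 = 4

There are 4 discordant pairs.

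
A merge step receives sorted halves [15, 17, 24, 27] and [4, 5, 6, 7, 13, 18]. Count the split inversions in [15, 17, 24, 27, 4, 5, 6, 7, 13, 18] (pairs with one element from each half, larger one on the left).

Cross-inversions: 22

Count, for every r in R, how many entries of L exceed r:
r = 4: 15, 17, 24, 27 → 4
r = 5: 15, 17, 24, 27 → 4
r = 6: 15, 17, 24, 27 → 4
r = 7: 15, 17, 24, 27 → 4
r = 13: 15, 17, 24, 27 → 4
r = 18: 24, 27 → 2
Cross-inversions: 4 + 4 + 4 + 4 + 4 + 2 = 22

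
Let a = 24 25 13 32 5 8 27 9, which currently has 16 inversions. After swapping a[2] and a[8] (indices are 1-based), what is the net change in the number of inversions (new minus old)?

Positions 2 and 8 hold 25 and 9; after swapping, the array is [24, 9, 13, 32, 5, 8, 27, 25].
Sweep left to right; for each value list the smaller values that follow it:
24 → 9, 13, 5, 8 → 4
9 → 5, 8 → 2
13 → 5, 8 → 2
32 → 5, 8, 27, 25 → 4
5 → none → 0
8 → none → 0
27 → 25 → 1
25 → none → 0
Sum: 4 + 2 + 2 + 4 + 0 + 0 + 1 + 0 = 13
Change: 13 − 16 = -3

-3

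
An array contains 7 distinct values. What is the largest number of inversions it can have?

A reversed (strictly descending) arrangement makes every pair an inversion, giving C(7, 2) inversions.
C(7, 2) = 7·6/2 = 21

21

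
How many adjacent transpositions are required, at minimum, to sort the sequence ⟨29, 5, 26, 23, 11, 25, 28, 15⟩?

15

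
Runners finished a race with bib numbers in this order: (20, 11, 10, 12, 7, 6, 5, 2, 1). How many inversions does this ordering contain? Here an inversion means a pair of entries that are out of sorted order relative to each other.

34 out-of-order pairs

Element-by-element contributions:
20: 8
11: 6
10: 5
12: 5
7: 4
6: 3
5: 2
2: 1
1: 0
Sum: 8 + 6 + 5 + 5 + 4 + 3 + 2 + 1 + 0 = 34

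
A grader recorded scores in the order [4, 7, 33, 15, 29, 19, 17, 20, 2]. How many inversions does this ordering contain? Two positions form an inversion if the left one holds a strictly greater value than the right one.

Sweep left to right; for each value list the smaller values that follow it:
4: 1
7: 1
33: 6
15: 1
29: 4
19: 2
17: 1
20: 1
2: 0
Sum: 1 + 1 + 6 + 1 + 4 + 2 + 1 + 1 + 0 = 17

There are 17 inversions.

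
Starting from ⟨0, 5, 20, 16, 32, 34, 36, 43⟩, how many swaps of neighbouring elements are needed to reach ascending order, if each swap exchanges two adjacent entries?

1 swap

The minimum number of adjacent swaps to sort an array equals its inversion count, since every such swap removes exactly one inversion.
Count inversions — for each element, later elements that are smaller:
0: none → 0
5: none → 0
20: 16 → 1
16: none → 0
32: none → 0
34: none → 0
36: none → 0
43: none → 0
Total inversions: 0 + 0 + 1 + 0 + 0 + 0 + 0 + 0 = 1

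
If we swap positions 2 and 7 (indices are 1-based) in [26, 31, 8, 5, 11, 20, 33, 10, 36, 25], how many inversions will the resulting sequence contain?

There are 19 inversions.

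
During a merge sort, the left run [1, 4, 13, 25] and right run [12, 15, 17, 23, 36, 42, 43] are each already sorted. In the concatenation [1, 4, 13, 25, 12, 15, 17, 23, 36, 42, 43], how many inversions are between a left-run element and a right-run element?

Count, for every r in R, how many entries of L exceed r:
r = 12: 13, 25 → 2
r = 15: 25 → 1
r = 17: 25 → 1
r = 23: 25 → 1
r = 36: none → 0
r = 42: none → 0
r = 43: none → 0
Cross-inversions: 2 + 1 + 1 + 1 + 0 + 0 + 0 = 5

5 cross-inversions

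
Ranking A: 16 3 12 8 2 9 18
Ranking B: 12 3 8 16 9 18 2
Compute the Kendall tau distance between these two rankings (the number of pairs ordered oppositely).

6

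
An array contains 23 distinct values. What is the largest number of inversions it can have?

253 inversions

The maximum occurs when the array is in strictly decreasing order: every one of the C(23, 2) pairs is inverted.
C(23, 2) = 23·22/2 = 253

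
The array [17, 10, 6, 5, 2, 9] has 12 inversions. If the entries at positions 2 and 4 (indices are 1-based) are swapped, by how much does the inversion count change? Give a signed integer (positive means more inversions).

-3

Positions 2 and 4 hold 10 and 5; after swapping, the array is [17, 5, 6, 10, 2, 9].
Sweep left to right; for each value list the smaller values that follow it:
17 → 5, 6, 10, 2, 9 → 5
5 → 2 → 1
6 → 2 → 1
10 → 2, 9 → 2
2 → none → 0
9 → none → 0
Sum: 5 + 1 + 1 + 2 + 0 + 0 = 9
Change: 9 − 12 = -3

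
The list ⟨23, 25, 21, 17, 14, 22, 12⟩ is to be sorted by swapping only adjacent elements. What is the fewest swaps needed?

Minimum adjacent swaps = number of inversions (each swap of adjacent out-of-order elements removes one inversion and no swap can remove more).
Count inversions — for each element, later elements that are smaller:
23: 21, 17, 14, 22, 12 → 5
25: 21, 17, 14, 22, 12 → 5
21: 17, 14, 12 → 3
17: 14, 12 → 2
14: 12 → 1
22: 12 → 1
12: none → 0
Total inversions: 5 + 5 + 3 + 2 + 1 + 1 + 0 = 17

17 swaps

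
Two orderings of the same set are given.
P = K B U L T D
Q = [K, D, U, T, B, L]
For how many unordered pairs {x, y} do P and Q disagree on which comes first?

7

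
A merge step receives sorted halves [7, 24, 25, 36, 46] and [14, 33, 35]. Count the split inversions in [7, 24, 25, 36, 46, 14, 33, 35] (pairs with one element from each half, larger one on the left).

8 cross-inversions

Count, for every r in R, how many entries of L exceed r:
r = 14: 24, 25, 36, 46 → 4
r = 33: 36, 46 → 2
r = 35: 36, 46 → 2
Cross-inversions: 4 + 2 + 2 = 8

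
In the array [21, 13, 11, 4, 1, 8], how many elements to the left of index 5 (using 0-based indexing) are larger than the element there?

3

The element at index 5 is 8.
Elements before it: 21, 13, 11, 4, 1
Those larger than 8: 21, 13, 11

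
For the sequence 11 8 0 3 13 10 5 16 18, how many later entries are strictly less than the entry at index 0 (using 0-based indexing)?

5 such elements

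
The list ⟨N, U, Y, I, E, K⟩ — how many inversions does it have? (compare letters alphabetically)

10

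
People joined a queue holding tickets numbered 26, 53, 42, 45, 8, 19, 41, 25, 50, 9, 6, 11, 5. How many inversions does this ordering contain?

Out-of-order pairs: 57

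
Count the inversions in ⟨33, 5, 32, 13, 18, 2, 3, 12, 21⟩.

Count, for each position, how many later elements it exceeds:
33 → 5, 32, 13, 18, 2, 3, 12, 21 → 8
5 → 2, 3 → 2
32 → 13, 18, 2, 3, 12, 21 → 6
13 → 2, 3, 12 → 3
18 → 2, 3, 12 → 3
2 → none → 0
3 → none → 0
12 → none → 0
21 → none → 0
Sum: 8 + 2 + 6 + 3 + 3 + 0 + 0 + 0 + 0 = 22

22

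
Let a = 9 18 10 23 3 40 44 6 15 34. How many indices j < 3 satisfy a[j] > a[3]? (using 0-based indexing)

The element at index 3 is 23.
Elements before it: 9, 18, 10
None of them are larger than 23.

0 such elements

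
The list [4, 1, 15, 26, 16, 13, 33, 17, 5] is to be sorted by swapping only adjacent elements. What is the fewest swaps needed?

Minimum adjacent swaps = number of inversions (each swap of adjacent out-of-order elements removes one inversion and no swap can remove more).
Count inversions — for each element, later elements that are smaller:
4: 1 → 1
1: none → 0
15: 13, 5 → 2
26: 16, 13, 17, 5 → 4
16: 13, 5 → 2
13: 5 → 1
33: 17, 5 → 2
17: 5 → 1
5: none → 0
Total inversions: 1 + 0 + 2 + 4 + 2 + 1 + 2 + 1 + 0 = 13

13 adjacent swaps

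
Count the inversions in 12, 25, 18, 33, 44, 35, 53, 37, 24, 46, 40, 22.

23

Element-by-element contributions:
12: 0
25: 3
18: 0
33: 2
44: 5
35: 2
53: 5
37: 2
24: 1
46: 2
40: 1
22: 0
Sum: 0 + 3 + 0 + 2 + 5 + 2 + 5 + 2 + 1 + 2 + 1 + 0 = 23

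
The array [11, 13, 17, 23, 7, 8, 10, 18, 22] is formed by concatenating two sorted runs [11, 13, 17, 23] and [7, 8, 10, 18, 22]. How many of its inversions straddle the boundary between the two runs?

Take each right-half value and tally the left-half values above it:
r = 7: 11, 13, 17, 23 → 4
r = 8: 11, 13, 17, 23 → 4
r = 10: 11, 13, 17, 23 → 4
r = 18: 23 → 1
r = 22: 23 → 1
Cross-inversions: 4 + 4 + 4 + 1 + 1 = 14

14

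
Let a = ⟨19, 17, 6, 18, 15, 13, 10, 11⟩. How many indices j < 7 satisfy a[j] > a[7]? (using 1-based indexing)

5

The element at index 7 is 10.
Elements before it: 19, 17, 6, 18, 15, 13
Those larger than 10: 19, 17, 18, 15, 13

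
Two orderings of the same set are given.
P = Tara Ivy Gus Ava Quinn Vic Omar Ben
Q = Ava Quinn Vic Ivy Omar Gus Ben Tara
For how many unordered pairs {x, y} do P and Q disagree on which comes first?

Assign each item its position (1..8) in the first ordering, then rewrite the second ordering as that position sequence:
positions: Tara→1, Ivy→2, Gus→3, Ava→4, Quinn→5, Vic→6, Omar→7, Ben→8
second ordering as positions: [4, 5, 6, 2, 7, 3, 8, 1]
Discordant pairs = inversions in this position sequence.
4: 2, 3, 1 → 3
5: 2, 3, 1 → 3
6: 2, 3, 1 → 3
2: 1 → 1
7: 3, 1 → 2
3: 1 → 1
8: 1 → 1
1: 0
Total: 3 + 3 + 3 + 1 + 2 + 1 + 1 + 0 = 14

14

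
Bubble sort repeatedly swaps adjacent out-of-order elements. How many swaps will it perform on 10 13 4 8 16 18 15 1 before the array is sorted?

13

Minimum adjacent swaps = number of inversions (each swap of adjacent out-of-order elements removes one inversion and no swap can remove more).
Count inversions — for each element, later elements that are smaller:
10: 4, 8, 1 → 3
13: 4, 8, 1 → 3
4: 1 → 1
8: 1 → 1
16: 15, 1 → 2
18: 15, 1 → 2
15: 1 → 1
1: none → 0
Total inversions: 3 + 3 + 1 + 1 + 2 + 2 + 1 + 0 = 13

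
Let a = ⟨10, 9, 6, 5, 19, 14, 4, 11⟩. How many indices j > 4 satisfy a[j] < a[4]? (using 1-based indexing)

The element at index 4 is 5.
Elements after it: 19, 14, 4, 11
Those smaller than 5: 4

1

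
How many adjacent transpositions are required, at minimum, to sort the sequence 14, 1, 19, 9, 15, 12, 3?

12

Minimum adjacent swaps = number of inversions (each swap of adjacent out-of-order elements removes one inversion and no swap can remove more).
Count inversions — for each element, later elements that are smaller:
14: 1, 9, 12, 3 → 4
1: none → 0
19: 9, 15, 12, 3 → 4
9: 3 → 1
15: 12, 3 → 2
12: 3 → 1
3: none → 0
Total inversions: 4 + 0 + 4 + 1 + 2 + 1 + 0 = 12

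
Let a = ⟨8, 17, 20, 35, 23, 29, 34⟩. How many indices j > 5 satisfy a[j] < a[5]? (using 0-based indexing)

The element at index 5 is 29.
Elements after it: 34
None of them are smaller than 29.

0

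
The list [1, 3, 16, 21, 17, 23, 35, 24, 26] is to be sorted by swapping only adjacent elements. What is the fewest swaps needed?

Minimum adjacent swaps = number of inversions (each swap of adjacent out-of-order elements removes one inversion and no swap can remove more).
Count inversions — for each element, later elements that are smaller:
1: none → 0
3: none → 0
16: none → 0
21: 17 → 1
17: none → 0
23: none → 0
35: 24, 26 → 2
24: none → 0
26: none → 0
Total inversions: 0 + 0 + 0 + 1 + 0 + 0 + 2 + 0 + 0 = 3

There are 3 swaps.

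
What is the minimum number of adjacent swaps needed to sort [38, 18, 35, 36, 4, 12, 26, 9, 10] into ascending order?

Minimum adjacent swaps = number of inversions (each swap of adjacent out-of-order elements removes one inversion and no swap can remove more).
Count inversions — for each element, later elements that are smaller:
38: 18, 35, 36, 4, 12, 26, 9, 10 → 8
18: 4, 12, 9, 10 → 4
35: 4, 12, 26, 9, 10 → 5
36: 4, 12, 26, 9, 10 → 5
4: none → 0
12: 9, 10 → 2
26: 9, 10 → 2
9: none → 0
10: none → 0
Total inversions: 8 + 4 + 5 + 5 + 0 + 2 + 2 + 0 + 0 = 26

26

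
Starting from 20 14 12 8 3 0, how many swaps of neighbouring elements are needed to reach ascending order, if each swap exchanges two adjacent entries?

15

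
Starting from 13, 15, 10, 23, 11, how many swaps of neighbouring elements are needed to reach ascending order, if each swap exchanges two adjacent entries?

Each adjacent swap fixes exactly one inversion, so the minimum swap count equals the number of inversions.
Count inversions — for each element, later elements that are smaller:
13: 10, 11 → 2
15: 10, 11 → 2
10: none → 0
23: 11 → 1
11: none → 0
Total inversions: 2 + 2 + 0 + 1 + 0 = 5

5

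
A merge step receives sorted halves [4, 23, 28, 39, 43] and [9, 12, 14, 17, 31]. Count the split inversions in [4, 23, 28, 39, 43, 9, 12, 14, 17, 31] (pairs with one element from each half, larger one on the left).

Take each right-half value and tally the left-half values above it:
r = 9: 23, 28, 39, 43 → 4
r = 12: 23, 28, 39, 43 → 4
r = 14: 23, 28, 39, 43 → 4
r = 17: 23, 28, 39, 43 → 4
r = 31: 39, 43 → 2
Cross-inversions: 4 + 4 + 4 + 4 + 2 = 18

18 cross-inversions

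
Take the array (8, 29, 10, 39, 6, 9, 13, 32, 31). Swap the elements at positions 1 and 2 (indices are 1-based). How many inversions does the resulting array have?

Positions 1 and 2 hold 8 and 29; after swapping, the array is [29, 8, 10, 39, 6, 9, 13, 32, 31].
Element-by-element contributions:
29 → 8, 10, 6, 9, 13 → 5
8 → 6 → 1
10 → 6, 9 → 2
39 → 6, 9, 13, 32, 31 → 5
6 → none → 0
9 → none → 0
13 → none → 0
32 → 31 → 1
31 → none → 0
Sum: 5 + 1 + 2 + 5 + 0 + 0 + 0 + 1 + 0 = 14

14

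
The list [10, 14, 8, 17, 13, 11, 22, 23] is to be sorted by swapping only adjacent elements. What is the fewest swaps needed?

7 swaps

Minimum adjacent swaps = number of inversions (each swap of adjacent out-of-order elements removes one inversion and no swap can remove more).
Count inversions — for each element, later elements that are smaller:
10: 8 → 1
14: 8, 13, 11 → 3
8: none → 0
17: 13, 11 → 2
13: 11 → 1
11: none → 0
22: none → 0
23: none → 0
Total inversions: 1 + 3 + 0 + 2 + 1 + 0 + 0 + 0 = 7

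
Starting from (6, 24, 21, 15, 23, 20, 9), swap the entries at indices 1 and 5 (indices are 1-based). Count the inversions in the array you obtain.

Positions 1 and 5 hold 6 and 23; after swapping, the array is [23, 24, 21, 15, 6, 20, 9].
Count, for each position, how many later elements it exceeds:
23 → 21, 15, 6, 20, 9 → 5
24 → 21, 15, 6, 20, 9 → 5
21 → 15, 6, 20, 9 → 4
15 → 6, 9 → 2
6 → none → 0
20 → 9 → 1
9 → none → 0
Sum: 5 + 5 + 4 + 2 + 0 + 1 + 0 = 17

17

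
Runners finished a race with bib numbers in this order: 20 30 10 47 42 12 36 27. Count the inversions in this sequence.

There are 13 inversions.

Sweep left to right; for each value list the smaller values that follow it:
20: 2
30: 3
10: 0
47: 4
42: 3
12: 0
36: 1
27: 0
Sum: 2 + 3 + 0 + 4 + 3 + 0 + 1 + 0 = 13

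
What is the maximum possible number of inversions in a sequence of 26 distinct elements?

325 inversions

A reversed (strictly descending) arrangement makes every pair an inversion, giving C(26, 2) inversions.
C(26, 2) = 26·25/2 = 325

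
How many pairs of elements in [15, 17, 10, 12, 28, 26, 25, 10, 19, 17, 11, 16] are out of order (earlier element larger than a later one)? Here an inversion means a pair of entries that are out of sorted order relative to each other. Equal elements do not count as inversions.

Sweep left to right; for each value list the smaller values that follow it:
15 → 10, 12, 10, 11 → 4
17 → 10, 12, 10, 11, 16 → 5
10 → none → 0
12 → 10, 11 → 2
28 → 26, 25, 10, 19, 17, 11, 16 → 7
26 → 25, 10, 19, 17, 11, 16 → 6
25 → 10, 19, 17, 11, 16 → 5
10 → none → 0
19 → 17, 11, 16 → 3
17 → 11, 16 → 2
11 → none → 0
16 → none → 0
Sum: 4 + 5 + 0 + 2 + 7 + 6 + 5 + 0 + 3 + 2 + 0 + 0 = 34

34 out-of-order pairs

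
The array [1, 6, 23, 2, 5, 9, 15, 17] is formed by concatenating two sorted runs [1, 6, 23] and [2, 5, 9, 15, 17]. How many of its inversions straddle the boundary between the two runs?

7 split inversions

Count, for every r in R, how many entries of L exceed r:
r = 2: 6, 23 → 2
r = 5: 6, 23 → 2
r = 9: 23 → 1
r = 15: 23 → 1
r = 17: 23 → 1
Cross-inversions: 2 + 2 + 1 + 1 + 1 = 7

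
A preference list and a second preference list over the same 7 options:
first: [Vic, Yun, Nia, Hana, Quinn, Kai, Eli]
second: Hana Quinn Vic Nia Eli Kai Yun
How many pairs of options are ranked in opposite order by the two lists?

Assign each item its position (1..7) in the first ordering, then rewrite the second ordering as that position sequence:
positions: Vic→1, Yun→2, Nia→3, Hana→4, Quinn→5, Kai→6, Eli→7
second ordering as positions: [4, 5, 1, 3, 7, 6, 2]
Discordant pairs = inversions in this position sequence.
4: 1, 3, 2 → 3
5: 1, 3, 2 → 3
1: 0
3: 2 → 1
7: 6, 2 → 2
6: 2 → 1
2: 0
Total: 3 + 3 + 0 + 1 + 2 + 1 + 0 = 10

Pairs: 10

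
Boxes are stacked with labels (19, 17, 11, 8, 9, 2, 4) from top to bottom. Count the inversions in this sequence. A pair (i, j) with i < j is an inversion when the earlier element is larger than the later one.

Element-by-element contributions:
19 → 17, 11, 8, 9, 2, 4 → 6
17 → 11, 8, 9, 2, 4 → 5
11 → 8, 9, 2, 4 → 4
8 → 2, 4 → 2
9 → 2, 4 → 2
2 → none → 0
4 → none → 0
Sum: 6 + 5 + 4 + 2 + 2 + 0 + 0 = 19

There are 19 out-of-order pairs.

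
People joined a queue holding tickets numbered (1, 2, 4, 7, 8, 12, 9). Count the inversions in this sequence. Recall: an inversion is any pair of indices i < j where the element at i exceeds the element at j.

1

Out-of-order index pairs (1-indexed):
(6,7): 12 > 9
That's 1 pair.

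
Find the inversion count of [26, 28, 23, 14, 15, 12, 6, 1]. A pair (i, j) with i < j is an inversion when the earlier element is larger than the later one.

26 inversions

Count, for each position, how many later elements it exceeds:
26 → 23, 14, 15, 12, 6, 1 → 6
28 → 23, 14, 15, 12, 6, 1 → 6
23 → 14, 15, 12, 6, 1 → 5
14 → 12, 6, 1 → 3
15 → 12, 6, 1 → 3
12 → 6, 1 → 2
6 → 1 → 1
1 → none → 0
Sum: 6 + 6 + 5 + 3 + 3 + 2 + 1 + 0 = 26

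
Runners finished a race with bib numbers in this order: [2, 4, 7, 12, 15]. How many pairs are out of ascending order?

0 out-of-order pairs

Element-by-element contributions:
2: 0
4: 0
7: 0
12: 0
15: 0
Sum: 0 + 0 + 0 + 0 + 0 = 0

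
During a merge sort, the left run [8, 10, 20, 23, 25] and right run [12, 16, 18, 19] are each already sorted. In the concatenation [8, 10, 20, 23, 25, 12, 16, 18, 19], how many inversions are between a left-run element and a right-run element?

Cross-inversions: 12

Take each right-half value and tally the left-half values above it:
r = 12: 20, 23, 25 → 3
r = 16: 20, 23, 25 → 3
r = 18: 20, 23, 25 → 3
r = 19: 20, 23, 25 → 3
Cross-inversions: 3 + 3 + 3 + 3 = 12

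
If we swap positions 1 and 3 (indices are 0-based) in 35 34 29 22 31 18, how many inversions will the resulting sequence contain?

10

Positions 1 and 3 hold 34 and 22; after swapping, the array is [35, 22, 29, 34, 31, 18].
Element-by-element contributions:
35 → 22, 29, 34, 31, 18 → 5
22 → 18 → 1
29 → 18 → 1
34 → 31, 18 → 2
31 → 18 → 1
18 → none → 0
Sum: 5 + 1 + 1 + 2 + 1 + 0 = 10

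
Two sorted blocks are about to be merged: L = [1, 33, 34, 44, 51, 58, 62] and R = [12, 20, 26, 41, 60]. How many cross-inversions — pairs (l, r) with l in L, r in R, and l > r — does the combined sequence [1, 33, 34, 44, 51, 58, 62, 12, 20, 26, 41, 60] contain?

For each element r of the right run, count left-run elements greater than r:
r = 12: 33, 34, 44, 51, 58, 62 → 6
r = 20: 33, 34, 44, 51, 58, 62 → 6
r = 26: 33, 34, 44, 51, 58, 62 → 6
r = 41: 44, 51, 58, 62 → 4
r = 60: 62 → 1
Cross-inversions: 6 + 6 + 6 + 4 + 1 = 23

Split inversions: 23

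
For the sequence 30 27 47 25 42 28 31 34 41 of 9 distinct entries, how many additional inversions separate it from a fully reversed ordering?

22

Maximum inversions for 9 distinct elements is C(9, 2) = 9·8/2 = 36.
Current inversions — for each element, count later smaller elements:
30: 3
27: 1
47: 6
25: 0
42: 4
28: 0
31: 0
34: 0
41: 0
Current total: 3 + 1 + 6 + 0 + 4 + 0 + 0 + 0 + 0 = 14
Shortfall: 36 − 14 = 22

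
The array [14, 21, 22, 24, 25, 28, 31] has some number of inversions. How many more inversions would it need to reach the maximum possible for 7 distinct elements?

21 inversions short

Maximum inversions for 7 distinct elements is C(7, 2) = 7·6/2 = 21.
Current inversions — for each element, count later smaller elements:
14: 0
21: 0
22: 0
24: 0
25: 0
28: 0
31: 0
Current total: 0 + 0 + 0 + 0 + 0 + 0 + 0 = 0
Shortfall: 21 − 0 = 21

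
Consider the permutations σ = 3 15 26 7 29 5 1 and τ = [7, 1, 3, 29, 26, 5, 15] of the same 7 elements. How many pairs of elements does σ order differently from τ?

There are 12 discordant pairs.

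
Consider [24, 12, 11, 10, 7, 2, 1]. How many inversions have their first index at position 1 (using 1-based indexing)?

The element at index 1 is 24.
Elements after it: 12, 11, 10, 7, 2, 1
Those smaller than 24: 12, 11, 10, 7, 2, 1

6 such elements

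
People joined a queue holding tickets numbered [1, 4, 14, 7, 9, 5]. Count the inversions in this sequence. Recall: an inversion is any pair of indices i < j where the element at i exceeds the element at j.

Inversion pairs (indices are 0-based):
(2,3): 14 > 7
(2,4): 14 > 9
(2,5): 14 > 5
(3,5): 7 > 5
(4,5): 9 > 5
That's 5 pairs.

5 out-of-order pairs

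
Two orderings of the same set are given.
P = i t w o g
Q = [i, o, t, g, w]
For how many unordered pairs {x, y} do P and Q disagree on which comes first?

Assign each item its position (1..5) in the first ordering, then rewrite the second ordering as that position sequence:
positions: i→1, t→2, w→3, o→4, g→5
second ordering as positions: [1, 4, 2, 5, 3]
Discordant pairs = inversions in this position sequence.
1: 0
4: 2, 3 → 2
2: 0
5: 3 → 1
3: 0
Total: 0 + 2 + 0 + 1 + 0 = 3

3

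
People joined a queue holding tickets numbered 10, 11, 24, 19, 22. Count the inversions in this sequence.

2

Inversion pairs (indices are 0-based):
(2,3): 24 > 19
(2,4): 24 > 22
That's 2 pairs.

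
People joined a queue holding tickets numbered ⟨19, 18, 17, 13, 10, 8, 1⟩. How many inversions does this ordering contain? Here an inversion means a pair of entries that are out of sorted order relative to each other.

Inversions: 21

Sweep left to right; for each value list the smaller values that follow it:
19: 6
18: 5
17: 4
13: 3
10: 2
8: 1
1: 0
Sum: 6 + 5 + 4 + 3 + 2 + 1 + 0 = 21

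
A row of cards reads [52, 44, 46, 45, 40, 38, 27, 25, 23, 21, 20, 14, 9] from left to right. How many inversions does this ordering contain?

Inversions: 76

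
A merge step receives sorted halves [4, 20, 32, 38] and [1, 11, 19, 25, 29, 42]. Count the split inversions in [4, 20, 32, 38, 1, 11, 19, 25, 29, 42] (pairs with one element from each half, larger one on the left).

Take each right-half value and tally the left-half values above it:
r = 1: 4, 20, 32, 38 → 4
r = 11: 20, 32, 38 → 3
r = 19: 20, 32, 38 → 3
r = 25: 32, 38 → 2
r = 29: 32, 38 → 2
r = 42: none → 0
Cross-inversions: 4 + 3 + 3 + 2 + 2 + 0 = 14

There are 14 split inversions.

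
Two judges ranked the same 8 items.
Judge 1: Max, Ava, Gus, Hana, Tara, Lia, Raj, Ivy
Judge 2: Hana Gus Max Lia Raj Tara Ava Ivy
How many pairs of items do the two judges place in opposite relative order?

Assign each item its position (1..8) in the first ordering, then rewrite the second ordering as that position sequence:
positions: Max→1, Ava→2, Gus→3, Hana→4, Tara→5, Lia→6, Raj→7, Ivy→8
second ordering as positions: [4, 3, 1, 6, 7, 5, 2, 8]
Discordant pairs = inversions in this position sequence.
4: 3, 1, 2 → 3
3: 1, 2 → 2
1: 0
6: 5, 2 → 2
7: 5, 2 → 2
5: 2 → 1
2: 0
8: 0
Total: 3 + 2 + 0 + 2 + 2 + 1 + 0 + 0 = 10

There are 10 discordant pairs.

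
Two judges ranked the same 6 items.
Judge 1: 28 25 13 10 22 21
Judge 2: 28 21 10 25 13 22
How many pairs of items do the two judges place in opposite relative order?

Assign each item its position (1..6) in the first ordering, then rewrite the second ordering as that position sequence:
positions: 28→1, 25→2, 13→3, 10→4, 22→5, 21→6
second ordering as positions: [1, 6, 4, 2, 3, 5]
Discordant pairs = inversions in this position sequence.
1: 0
6: 4, 2, 3, 5 → 4
4: 2, 3 → 2
2: 0
3: 0
5: 0
Total: 0 + 4 + 2 + 0 + 0 + 0 = 6

6 discordant pairs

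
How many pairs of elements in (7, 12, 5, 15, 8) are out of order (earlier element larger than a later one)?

4

Listing every pair i<j with a[i]>a[j] (using 0-based positions):
(0,2): 7 > 5
(1,2): 12 > 5
(1,4): 12 > 8
(3,4): 15 > 8
That's 4 pairs.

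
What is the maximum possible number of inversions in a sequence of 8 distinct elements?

The maximum occurs when the array is in strictly decreasing order: every one of the C(8, 2) pairs is inverted.
C(8, 2) = 8·7/2 = 28

Inversions: 28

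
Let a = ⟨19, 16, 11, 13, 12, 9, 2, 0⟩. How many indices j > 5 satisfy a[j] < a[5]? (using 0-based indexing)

2 such elements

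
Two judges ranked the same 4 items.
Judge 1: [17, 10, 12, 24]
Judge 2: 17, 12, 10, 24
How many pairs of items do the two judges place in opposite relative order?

Discordant pairs: 1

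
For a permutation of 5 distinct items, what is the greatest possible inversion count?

10

The maximum occurs when the array is in strictly decreasing order: every one of the C(5, 2) pairs is inverted.
C(5, 2) = 5·4/2 = 10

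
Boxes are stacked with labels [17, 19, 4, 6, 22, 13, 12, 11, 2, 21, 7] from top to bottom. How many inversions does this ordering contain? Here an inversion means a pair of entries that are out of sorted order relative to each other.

32

For each element, count later entries that are smaller:
17 → 4, 6, 13, 12, 11, 2, 7 → 7
19 → 4, 6, 13, 12, 11, 2, 7 → 7
4 → 2 → 1
6 → 2 → 1
22 → 13, 12, 11, 2, 21, 7 → 6
13 → 12, 11, 2, 7 → 4
12 → 11, 2, 7 → 3
11 → 2, 7 → 2
2 → none → 0
21 → 7 → 1
7 → none → 0
Sum: 7 + 7 + 1 + 1 + 6 + 4 + 3 + 2 + 0 + 1 + 0 = 32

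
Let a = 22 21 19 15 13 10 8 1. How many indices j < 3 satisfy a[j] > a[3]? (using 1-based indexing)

The element at index 3 is 19.
Elements before it: 22, 21
Those larger than 19: 22, 21

2 such elements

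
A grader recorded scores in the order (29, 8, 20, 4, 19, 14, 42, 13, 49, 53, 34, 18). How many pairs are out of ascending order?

25 inversions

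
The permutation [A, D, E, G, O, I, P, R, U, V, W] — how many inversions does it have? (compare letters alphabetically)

1 inversion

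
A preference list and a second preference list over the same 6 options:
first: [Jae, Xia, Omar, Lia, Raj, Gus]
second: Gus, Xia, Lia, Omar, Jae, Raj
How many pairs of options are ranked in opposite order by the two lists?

9 pairs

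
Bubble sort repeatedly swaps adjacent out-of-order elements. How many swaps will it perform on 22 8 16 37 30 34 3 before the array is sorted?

10

The minimum number of adjacent swaps to sort an array equals its inversion count, since every such swap removes exactly one inversion.
Count inversions — for each element, later elements that are smaller:
22: 8, 16, 3 → 3
8: 3 → 1
16: 3 → 1
37: 30, 34, 3 → 3
30: 3 → 1
34: 3 → 1
3: none → 0
Total inversions: 3 + 1 + 1 + 3 + 1 + 1 + 0 = 10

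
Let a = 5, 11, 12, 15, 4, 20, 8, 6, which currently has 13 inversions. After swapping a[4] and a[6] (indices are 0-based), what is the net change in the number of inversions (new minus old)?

+1

Positions 4 and 6 hold 4 and 8; after swapping, the array is [5, 11, 12, 15, 8, 20, 4, 6].
Count, for each position, how many later elements it exceeds:
5 → 4 → 1
11 → 8, 4, 6 → 3
12 → 8, 4, 6 → 3
15 → 8, 4, 6 → 3
8 → 4, 6 → 2
20 → 4, 6 → 2
4 → none → 0
6 → none → 0
Sum: 1 + 3 + 3 + 3 + 2 + 2 + 0 + 0 = 14
Change: 14 − 13 = +1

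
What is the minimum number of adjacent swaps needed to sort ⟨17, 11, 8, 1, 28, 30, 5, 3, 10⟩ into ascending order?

21 swaps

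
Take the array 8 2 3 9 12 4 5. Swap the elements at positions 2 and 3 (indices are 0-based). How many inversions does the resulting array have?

9

Positions 2 and 3 hold 3 and 9; after swapping, the array is [8, 2, 9, 3, 12, 4, 5].
Element-by-element contributions:
8: 4
2: 0
9: 3
3: 0
12: 2
4: 0
5: 0
Sum: 4 + 0 + 3 + 0 + 2 + 0 + 0 = 9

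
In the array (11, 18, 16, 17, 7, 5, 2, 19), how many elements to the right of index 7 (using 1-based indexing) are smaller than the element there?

The element at index 7 is 2.
Elements after it: 19
None of them are smaller than 2.

0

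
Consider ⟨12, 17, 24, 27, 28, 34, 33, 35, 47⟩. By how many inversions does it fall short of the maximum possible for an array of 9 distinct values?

35

Maximum inversions for 9 distinct elements is C(9, 2) = 9·8/2 = 36.
Current inversions — for each element, count later smaller elements:
12: 0
17: 0
24: 0
27: 0
28: 0
34: 1
33: 0
35: 0
47: 0
Current total: 0 + 0 + 0 + 0 + 0 + 1 + 0 + 0 + 0 = 1
Shortfall: 36 − 1 = 35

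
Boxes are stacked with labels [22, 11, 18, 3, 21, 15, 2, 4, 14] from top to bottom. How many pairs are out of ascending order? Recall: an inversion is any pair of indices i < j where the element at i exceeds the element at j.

Sweep left to right; for each value list the smaller values that follow it:
22: 8
11: 3
18: 5
3: 1
21: 4
15: 3
2: 0
4: 0
14: 0
Sum: 8 + 3 + 5 + 1 + 4 + 3 + 0 + 0 + 0 = 24

24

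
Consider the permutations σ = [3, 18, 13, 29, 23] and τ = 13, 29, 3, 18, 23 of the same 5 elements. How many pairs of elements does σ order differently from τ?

4

Assign each item its position (1..5) in the first ordering, then rewrite the second ordering as that position sequence:
positions: 3→1, 18→2, 13→3, 29→4, 23→5
second ordering as positions: [3, 4, 1, 2, 5]
Discordant pairs = inversions in this position sequence.
3: 1, 2 → 2
4: 1, 2 → 2
1: 0
2: 0
5: 0
Total: 2 + 2 + 0 + 0 + 0 = 4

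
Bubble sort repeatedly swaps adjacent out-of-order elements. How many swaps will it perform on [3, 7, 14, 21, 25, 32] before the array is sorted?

The minimum number of adjacent swaps to sort an array equals its inversion count, since every such swap removes exactly one inversion.
Count inversions — for each element, later elements that are smaller:
3: none → 0
7: none → 0
14: none → 0
21: none → 0
25: none → 0
32: none → 0
Total inversions: 0 + 0 + 0 + 0 + 0 + 0 = 0

0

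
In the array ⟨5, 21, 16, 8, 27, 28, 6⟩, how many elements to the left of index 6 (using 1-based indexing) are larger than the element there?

0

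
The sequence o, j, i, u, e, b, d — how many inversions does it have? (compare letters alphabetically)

17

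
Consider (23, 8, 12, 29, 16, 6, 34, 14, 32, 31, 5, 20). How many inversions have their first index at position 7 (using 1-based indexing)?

5 such elements

The element at index 7 is 34.
Elements after it: 14, 32, 31, 5, 20
Those smaller than 34: 14, 32, 31, 5, 20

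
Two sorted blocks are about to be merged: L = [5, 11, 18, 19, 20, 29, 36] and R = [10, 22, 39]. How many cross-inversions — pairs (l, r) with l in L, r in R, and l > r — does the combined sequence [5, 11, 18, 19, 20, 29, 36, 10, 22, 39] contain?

8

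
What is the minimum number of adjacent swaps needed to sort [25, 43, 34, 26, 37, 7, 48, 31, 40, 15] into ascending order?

Each adjacent swap fixes exactly one inversion, so the minimum swap count equals the number of inversions.
Count inversions — for each element, later elements that are smaller:
25: 7, 15 → 2
43: 34, 26, 37, 7, 31, 40, 15 → 7
34: 26, 7, 31, 15 → 4
26: 7, 15 → 2
37: 7, 31, 15 → 3
7: none → 0
48: 31, 40, 15 → 3
31: 15 → 1
40: 15 → 1
15: none → 0
Total inversions: 2 + 7 + 4 + 2 + 3 + 0 + 3 + 1 + 1 + 0 = 23

23 swaps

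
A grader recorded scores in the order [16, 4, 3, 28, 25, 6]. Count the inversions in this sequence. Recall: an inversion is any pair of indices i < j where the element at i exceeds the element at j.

7 inversions

Count, for each position, how many later elements it exceeds:
16 → 4, 3, 6 → 3
4 → 3 → 1
3 → none → 0
28 → 25, 6 → 2
25 → 6 → 1
6 → none → 0
Sum: 3 + 1 + 0 + 2 + 1 + 0 = 7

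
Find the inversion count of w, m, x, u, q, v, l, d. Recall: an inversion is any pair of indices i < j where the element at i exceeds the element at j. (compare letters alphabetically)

Element-by-element contributions:
w: 6
m: 2
x: 5
u: 3
q: 2
v: 2
l: 1
d: 0
Sum: 6 + 2 + 5 + 3 + 2 + 2 + 1 + 0 = 21

21 out-of-order pairs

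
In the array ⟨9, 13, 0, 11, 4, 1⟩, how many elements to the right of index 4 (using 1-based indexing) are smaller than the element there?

2 such elements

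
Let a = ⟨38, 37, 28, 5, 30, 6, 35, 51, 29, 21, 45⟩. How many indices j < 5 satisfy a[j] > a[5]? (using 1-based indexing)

2 such elements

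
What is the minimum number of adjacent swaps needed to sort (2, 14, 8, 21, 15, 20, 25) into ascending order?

Each adjacent swap fixes exactly one inversion, so the minimum swap count equals the number of inversions.
Count inversions — for each element, later elements that are smaller:
2: none → 0
14: 8 → 1
8: none → 0
21: 15, 20 → 2
15: none → 0
20: none → 0
25: none → 0
Total inversions: 0 + 1 + 0 + 2 + 0 + 0 + 0 = 3

Adjacent swaps: 3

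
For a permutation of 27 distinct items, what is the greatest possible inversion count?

There are 351 inversions.

A reversed (strictly descending) arrangement makes every pair an inversion, giving C(27, 2) inversions.
C(27, 2) = 27·26/2 = 351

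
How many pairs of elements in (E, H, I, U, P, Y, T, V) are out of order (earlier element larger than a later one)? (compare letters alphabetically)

4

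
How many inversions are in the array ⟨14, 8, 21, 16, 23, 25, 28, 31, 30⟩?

Out-of-order pairs: 3

For each element, count later entries that are smaller:
14: 1
8: 0
21: 1
16: 0
23: 0
25: 0
28: 0
31: 1
30: 0
Sum: 1 + 0 + 1 + 0 + 0 + 0 + 0 + 1 + 0 = 3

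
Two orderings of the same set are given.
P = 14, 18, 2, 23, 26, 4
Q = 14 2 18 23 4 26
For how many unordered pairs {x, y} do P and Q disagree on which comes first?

Assign each item its position (1..6) in the first ordering, then rewrite the second ordering as that position sequence:
positions: 14→1, 18→2, 2→3, 23→4, 26→5, 4→6
second ordering as positions: [1, 3, 2, 4, 6, 5]
Discordant pairs = inversions in this position sequence.
1: 0
3: 2 → 1
2: 0
4: 0
6: 5 → 1
5: 0
Total: 0 + 1 + 0 + 0 + 1 + 0 = 2

2 disagreeing pairs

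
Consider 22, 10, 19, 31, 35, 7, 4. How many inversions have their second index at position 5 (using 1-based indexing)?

The element at index 5 is 35.
Elements before it: 22, 10, 19, 31
None of them are larger than 35.

0 such elements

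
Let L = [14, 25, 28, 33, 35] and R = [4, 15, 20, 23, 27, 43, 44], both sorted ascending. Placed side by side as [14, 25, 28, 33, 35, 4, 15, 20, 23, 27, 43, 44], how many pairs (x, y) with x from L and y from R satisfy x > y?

There are 20 split inversions.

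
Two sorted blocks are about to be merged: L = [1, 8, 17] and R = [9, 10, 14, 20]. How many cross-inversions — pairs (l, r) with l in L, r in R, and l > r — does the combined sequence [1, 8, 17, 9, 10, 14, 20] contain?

Cross-inversions: 3

For each element r of the right run, count left-run elements greater than r:
r = 9: 17 → 1
r = 10: 17 → 1
r = 14: 17 → 1
r = 20: none → 0
Cross-inversions: 1 + 1 + 1 + 0 = 3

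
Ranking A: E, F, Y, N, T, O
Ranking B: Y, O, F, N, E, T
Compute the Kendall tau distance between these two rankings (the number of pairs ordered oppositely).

8

Assign each item its position (1..6) in the first ordering, then rewrite the second ordering as that position sequence:
positions: E→1, F→2, Y→3, N→4, T→5, O→6
second ordering as positions: [3, 6, 2, 4, 1, 5]
Discordant pairs = inversions in this position sequence.
3: 2, 1 → 2
6: 2, 4, 1, 5 → 4
2: 1 → 1
4: 1 → 1
1: 0
5: 0
Total: 2 + 4 + 1 + 1 + 0 + 0 = 8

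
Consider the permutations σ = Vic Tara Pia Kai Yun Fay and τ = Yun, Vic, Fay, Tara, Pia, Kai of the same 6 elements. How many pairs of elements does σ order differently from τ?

Assign each item its position (1..6) in the first ordering, then rewrite the second ordering as that position sequence:
positions: Vic→1, Tara→2, Pia→3, Kai→4, Yun→5, Fay→6
second ordering as positions: [5, 1, 6, 2, 3, 4]
Discordant pairs = inversions in this position sequence.
5: 1, 2, 3, 4 → 4
1: 0
6: 2, 3, 4 → 3
2: 0
3: 0
4: 0
Total: 4 + 0 + 3 + 0 + 0 + 0 = 7

7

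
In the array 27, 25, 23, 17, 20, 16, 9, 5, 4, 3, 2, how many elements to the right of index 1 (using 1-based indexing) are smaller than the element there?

10

The element at index 1 is 27.
Elements after it: 25, 23, 17, 20, 16, 9, 5, 4, 3, 2
Those smaller than 27: 25, 23, 17, 20, 16, 9, 5, 4, 3, 2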